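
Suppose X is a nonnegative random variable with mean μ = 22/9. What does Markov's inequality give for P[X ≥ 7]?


μ = E[X] = 22/9, a = 7.
Markov: P[X ≥ 7] ≤ μ/a = (22/9)/7 = 22/63.
Numerically: ≈ 0.34921.
(Since a = 7 > μ = 2.44444, the bound 22/63 is < 1 and informative.)

P[X ≥ 7] ≤ 22/63 ≈ 0.34921.


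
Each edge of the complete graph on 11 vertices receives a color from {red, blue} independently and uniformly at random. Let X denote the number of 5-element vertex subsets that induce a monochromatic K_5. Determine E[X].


Let X = Σ_S X_S over the C(11, 5) = 462 subsets S of size 5, where X_S = 1 if the K_5 on S is monochromatic.
For a fixed S, the K_5 on S has C(5, 2) = 10 edges. P[all 10 edges red] = (1/2)^10, and likewise for blue, so P[monochromatic] = 2·(1/2)^10 = 2^{1 − 10} = 1/512.
Summing: E[X] = C(11, 5) · 2^{1 − 10} = 462 · 1/512 = 231/256.
Numerically: E[X] ≈ 0.9023.

E[X] = C(11,5)·2^(1−C(5,2)) = 231/256 ≈ 0.9023.


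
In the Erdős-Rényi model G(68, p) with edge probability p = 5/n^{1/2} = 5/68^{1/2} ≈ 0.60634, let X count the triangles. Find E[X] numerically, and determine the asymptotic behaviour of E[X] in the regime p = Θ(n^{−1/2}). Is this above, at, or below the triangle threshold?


Number of potential triangles: C(68, 3) = 50116.
Each occurs with probability p³ ≈ (0.60634)³ ≈ 2.2291877e-01.
By linearity: E[X] = C(68, 3)·p³ ≈ 50116 · 2.2291877e-01 ≈ 11171.79723.
Since α = 1/2 < 1, p = c/n^{1/2} ≫ 1/n is above the triangle threshold p ~ 1/n. Asymptotically E[X] ~ (c³/6)·n^{3(1−α)} = (5³/6)·n^{1.5} → ∞; triangles are abundant w.h.p.

E[X] ≈ 11171.79723; in regime p = Θ(1/n^{1/2}) E[X] diverges (above the triangle threshold p ~ 1/n).


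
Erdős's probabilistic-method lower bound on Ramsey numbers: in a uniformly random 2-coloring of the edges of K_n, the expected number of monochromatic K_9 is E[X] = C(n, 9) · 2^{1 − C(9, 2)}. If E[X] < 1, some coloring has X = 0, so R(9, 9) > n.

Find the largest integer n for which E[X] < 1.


We need C(n, 9) · 2^{1 − 36} < 1, i.e. C(n, 9) < 2^{36 − 1} = 34359738368.
Check values of n near the boundary:
  n = 64: C(64, 9) = 27540584512; 27540584512 < 34359738368? YES
  n = 65: C(65, 9) = 31966749880; 31966749880 < 34359738368? YES
  n = 66: C(66, 9) = 37014131440; 37014131440 < 34359738368? NO
  n = 67: C(67, 9) = 42757703560; 42757703560 < 34359738368? NO
  n = 68: C(68, 9) = 49280065120; 49280065120 < 34359738368? NO
The largest n with C(n, 9) < 34359738368 is n = 65 (where E[X] = 3995843735/4294967296 ≈ 0.930355). Hence R(9, 9) > 65, i.e. R(9, 9) ≥ 66.

Largest n = 65; hence R(9, 9) > 65.


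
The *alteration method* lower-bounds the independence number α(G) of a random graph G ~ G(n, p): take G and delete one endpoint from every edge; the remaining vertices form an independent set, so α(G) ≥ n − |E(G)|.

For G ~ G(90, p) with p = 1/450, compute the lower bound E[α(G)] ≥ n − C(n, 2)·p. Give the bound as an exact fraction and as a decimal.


E[|E(G)|] = C(90, 2)·p = 4005 · (1/450) = 89/10.
E[α(G)] ≥ n − E[|E(G)|] = 90 − 89/10 = 811/10.
Numerically: ≈ 81.10000.
(This is only a lower bound; the true E[α(G)] may be larger.)

E[α(G)] ≥ 811/10 ≈ 81.10000.


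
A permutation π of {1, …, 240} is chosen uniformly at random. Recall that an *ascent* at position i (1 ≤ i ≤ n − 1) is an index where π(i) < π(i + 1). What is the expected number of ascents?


Write X = Σ X_I over i = 1, …, 239, with X_I the indicator of one ascent.
There are 239 indicators.
For each fixed i, the pair (π(i), π(i+1)) is a uniformly random ordered pair of distinct values from {1, …, 240}; by symmetry P[π(i) < π(i+1)] = 1/2.
By linearity: E[X] = 239 · (1/2) = (240 − 1) · (1/2) = 239/2 ≈ 119.50000.

E[X] = 239/2 = 119.50000.


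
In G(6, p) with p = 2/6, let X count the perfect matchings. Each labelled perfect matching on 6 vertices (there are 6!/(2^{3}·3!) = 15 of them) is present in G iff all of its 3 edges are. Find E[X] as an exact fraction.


K_6 has 6!/(2^{3}·3!) = 15 labelled perfect matchings.
For each such perfect matching H, let X_H = 1 if all 3 edges of H are present in G. Then P[X_H = 1] = p^{3} = (1/3)^{3} = 1/27.
By linearity: E[X] = Σ_H E[X_H] = 15 · p^{3} = 15 · 1/27 = 5/9.
Numerically: E[X] ≈ 0.55556.

E[X] = 15 · (1/3)^{3} = 5/9 ≈ 0.55556.


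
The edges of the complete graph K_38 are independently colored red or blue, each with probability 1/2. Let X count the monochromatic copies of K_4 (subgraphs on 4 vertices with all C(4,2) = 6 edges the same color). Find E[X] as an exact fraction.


Let X = Σ_S X_S over the C(38, 4) = 73815 subsets S of size 4, where X_S = 1 if the K_4 on S is monochromatic.
For a fixed S, the K_4 on S has C(4, 2) = 6 edges. P[all 6 edges red] = (1/2)^6, and likewise for blue, so P[monochromatic] = 2·(1/2)^6 = 2^{1 − 6} = 1/32.
By linearity of expectation: E[X] = C(38, 4) · 2^{1 − 6} = 73815 · 1/32 = 73815/32.
Numerically: E[X] ≈ 2306.71875.

E[X] = C(38,4)·2^(1−C(4,2)) = 73815/32 ≈ 2306.71875.


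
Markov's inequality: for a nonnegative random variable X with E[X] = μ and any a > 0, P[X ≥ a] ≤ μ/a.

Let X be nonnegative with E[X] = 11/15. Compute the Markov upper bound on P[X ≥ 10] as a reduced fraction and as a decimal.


μ = E[X] = 11/15, a = 10.
Markov: P[X ≥ 10] ≤ μ/a = (11/15)/10 = 11/150.
Numerically: ≈ 0.0733.
(Since a = 10 > μ = 0.7333, the bound 11/150 is < 1 and informative.)

P[X ≥ 10] ≤ 11/150 ≈ 0.0733.


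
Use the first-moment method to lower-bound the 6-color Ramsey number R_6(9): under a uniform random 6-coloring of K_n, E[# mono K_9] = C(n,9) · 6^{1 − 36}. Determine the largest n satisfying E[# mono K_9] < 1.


We need C(n, 9) · 6^{1 − 36} < 1, i.e. C(n, 9) < 6^{36 − 1} = 1719070799748422591028658176.
Check values of n near the boundary:
  n = 4405: C(4405, 9) = 1706862792900636302463627150; 1706862792900636302463627150 < 1719070799748422591028658176? YES
  n = 4406: C(4406, 9) = 1710356485221788389505285700; 1710356485221788389505285700 < 1719070799748422591028658176? YES
  n = 4407: C(4407, 9) = 1713856532599459170657070050; 1713856532599459170657070050 < 1719070799748422591028658176? YES
  n = 4408: C(4408, 9) = 1717362945146264156457459600; 1717362945146264156457459600 < 1719070799748422591028658176? YES
  n = 4409: C(4409, 9) = 1720875732988608787686577131; 1720875732988608787686577131 < 1719070799748422591028658176? NO
  n = 4410: C(4410, 9) = 1724394906266704102180823710; 1724394906266704102180823710 < 1719070799748422591028658176? NO
  n = 4411: C(4411, 9) = 1727920475134582415883601405; 1727920475134582415883601405 < 1719070799748422591028658176? NO
The largest n with C(n, 9) < 1719070799748422591028658176 is n = 4408 (where E[X] = 35778394690547169926197075/35813974994758803979763712 ≈ 0.99901). Hence R_6(9) > 4408, i.e. R_6(9) ≥ 4409.

Largest n = 4408; hence R_6(9) > 4408.


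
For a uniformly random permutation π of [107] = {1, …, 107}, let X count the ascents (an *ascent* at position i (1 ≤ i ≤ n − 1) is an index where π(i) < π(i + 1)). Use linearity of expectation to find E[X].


Write X = Σ X_I over i = 1, …, 106, with X_I the indicator of one ascent.
There are 106 indicators.
For each fixed i, the pair (π(i), π(i+1)) is a uniformly random ordered pair of distinct values from {1, …, 107}; by symmetry P[π(i) < π(i+1)] = 1/2.
By linearity: E[X] = 106 · (1/2) = (107 − 1) · (1/2) = 53 ≈ 53.000.

E[X] = 53 = 53.000.


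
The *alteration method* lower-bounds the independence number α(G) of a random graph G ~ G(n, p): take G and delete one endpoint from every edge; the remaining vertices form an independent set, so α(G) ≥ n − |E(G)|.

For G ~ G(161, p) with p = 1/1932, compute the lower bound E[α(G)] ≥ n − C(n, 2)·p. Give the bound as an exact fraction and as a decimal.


E[|E(G)|] = C(161, 2)·p = 12880 · (1/1932) = 20/3.
E[α(G)] ≥ n − E[|E(G)|] = 161 − 20/3 = 463/3.
Numerically: ≈ 154.333333.
(This is only a lower bound; the true E[α(G)] may be larger.)

E[α(G)] ≥ 463/3 ≈ 154.333333.


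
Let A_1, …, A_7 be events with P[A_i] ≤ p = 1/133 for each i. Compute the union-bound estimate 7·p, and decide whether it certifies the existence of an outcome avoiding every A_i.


Union bound: P[∪_{i=1}^{7} A_i] ≤ Σ_i P[A_i] ≤ 7·p = 7·(1/133) = 1/19.
Numerically: 1/19 ≈ 0.05263.
Is 1/19 < 1? YES.
Since P[∪ A_i] ≤ 1/19 < 1, the complement has P[∩ A_i^c] ≥ 1 − 1/19 = 18/19 > 0, so some outcome avoids every A_i.

7·p = 1/19 ≈ 0.05263; existence CERTIFIED by the union bound.


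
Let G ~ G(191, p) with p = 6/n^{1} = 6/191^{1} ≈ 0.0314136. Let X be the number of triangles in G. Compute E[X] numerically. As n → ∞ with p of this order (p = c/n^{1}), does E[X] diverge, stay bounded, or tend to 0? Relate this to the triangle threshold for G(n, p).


Number of potential triangles: C(191, 3) = 1143135.
Each occurs with probability p³ ≈ (0.0314136)³ ≈ 3.09994258e-05.
By linearity: E[X] = C(191, 3)·p³ ≈ 1143135 · 3.09994258e-05 ≈ 35.436529.
Here α = 1, so p = 6/n is exactly at the triangle threshold p ~ 1/n. Asymptotically E[X] → c³/6 = 6³/6 = 36 ≈ 36.000000, a bounded constant. In this regime the triangle count is asymptotically Poisson(c³/6).

E[X] ≈ 35.436529; in regime p = Θ(1/n^{1}) E[X] stays bounded (at the triangle threshold p ~ 1/n).


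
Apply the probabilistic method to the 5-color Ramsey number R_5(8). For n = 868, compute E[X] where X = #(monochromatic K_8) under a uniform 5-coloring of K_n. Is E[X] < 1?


E[X] = C(868, 8) · 5^{1 − 28} = 7737261125902834428 · 5^{−27} = 7737261125902834428/7450580596923828125.
As a reduced fraction: E[X] = 7737261125902834428/7450580596923828125 ≈ 1.0384776.
Is E[X] < 1? NO.
Since E[X] ≥ 1, the first-moment bound is inconclusive at n = 868; it does NOT by itself certify R_5(8) > 868.

E[X] = 7737261125902834428/7450580596923828125 ≈ 1.0384776; E[X] ≥ 1; first-moment method inconclusive here.


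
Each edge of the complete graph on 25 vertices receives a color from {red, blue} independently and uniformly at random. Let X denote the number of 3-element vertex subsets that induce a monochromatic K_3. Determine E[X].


Let X = Σ_S X_S over the C(25, 3) = 2300 subsets S of size 3, where X_S = 1 if the K_3 on S is monochromatic.
For a fixed S, the K_3 on S has C(3, 2) = 3 edges. P[all 3 edges red] = (1/2)^3, and likewise for blue, so P[monochromatic] = 2·(1/2)^3 = 2^{1 − 3} = 1/4.
By linearity: E[X] = C(25, 3) · 2^{1 − 3} = 2300 · 1/4 = 575.
Numerically: E[X] ≈ 575.0000.

E[X] = C(25,3)·2^(1−C(3,2)) = 575 ≈ 575.0000.


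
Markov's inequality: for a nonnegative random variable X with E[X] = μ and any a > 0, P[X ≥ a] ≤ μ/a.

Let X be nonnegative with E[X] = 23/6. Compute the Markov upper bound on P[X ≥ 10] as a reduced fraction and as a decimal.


μ = E[X] = 23/6, a = 10.
Markov: P[X ≥ 10] ≤ μ/a = (23/6)/10 = 23/60.
Numerically: ≈ 0.38333.
(Since a = 10 > μ = 3.83333, the bound 23/60 is < 1 and informative.)

P[X ≥ 10] ≤ 23/60 ≈ 0.38333.


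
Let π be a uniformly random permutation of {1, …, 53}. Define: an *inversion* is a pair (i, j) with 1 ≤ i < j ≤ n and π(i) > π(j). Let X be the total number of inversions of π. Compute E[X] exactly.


Write X = Σ X_I over the C(53, 2) = 1378 pairs i < j, with X_I the indicator of one inversion.
There are 1378 indicators.
For each fixed pair i < j, the values π(i) and π(j) are two distinct elements of {1, …, 53} in uniformly random order; by symmetry P[π(i) > π(j)] = 1/2.
By linearity: E[X] = 1378 · (1/2) = C(53, 2) · (1/2) = 1378/2 = 689 ≈ 689.000.

E[X] = 689 = 689.000.


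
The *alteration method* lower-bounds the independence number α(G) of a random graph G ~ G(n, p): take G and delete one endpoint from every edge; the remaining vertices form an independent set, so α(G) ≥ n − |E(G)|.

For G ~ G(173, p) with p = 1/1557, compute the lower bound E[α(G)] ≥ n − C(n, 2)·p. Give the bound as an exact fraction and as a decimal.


E[|E(G)|] = C(173, 2)·p = 14878 · (1/1557) = 86/9.
E[α(G)] ≥ n − E[|E(G)|] = 173 − 86/9 = 1471/9.
Numerically: ≈ 163.444.
(This is only a lower bound; the true E[α(G)] may be larger.)

E[α(G)] ≥ 1471/9 ≈ 163.444.


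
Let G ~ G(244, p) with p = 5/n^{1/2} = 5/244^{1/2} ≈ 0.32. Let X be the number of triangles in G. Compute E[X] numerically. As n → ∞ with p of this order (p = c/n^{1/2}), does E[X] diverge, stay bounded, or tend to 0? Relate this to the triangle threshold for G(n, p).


Number of potential triangles: C(244, 3) = 2391444.
Each occurs with probability p³ ≈ (0.32)³ ≈ 3.27963e-02.
By linearity: E[X] = C(244, 3)·p³ ≈ 2391444 · 3.27963e-02 ≈ 78430.591.
Since α = 1/2 < 1, p = c/n^{1/2} ≫ 1/n is above the triangle threshold p ~ 1/n. Asymptotically E[X] ~ (c³/6)·n^{3(1−α)} = (5³/6)·n^{1.5} → ∞; triangles are abundant w.h.p.

E[X] ≈ 78430.591; in regime p = Θ(1/n^{1/2}) E[X] diverges (above the triangle threshold p ~ 1/n).


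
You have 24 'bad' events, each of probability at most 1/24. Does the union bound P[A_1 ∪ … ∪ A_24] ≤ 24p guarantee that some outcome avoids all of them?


Union bound: P[∪_{i=1}^{24} A_i] ≤ Σ_i P[A_i] ≤ 24·p = 24·(1/24) = 1.
Numerically: 1 ≈ 1.0000000.
Is 1 < 1? NO.
Since the bound 1 is ≥ 1, the union bound is uninformative here; it does NOT by itself certify existence.

24·p = 1 ≈ 1.0000000; existence NOT certified by the union bound.


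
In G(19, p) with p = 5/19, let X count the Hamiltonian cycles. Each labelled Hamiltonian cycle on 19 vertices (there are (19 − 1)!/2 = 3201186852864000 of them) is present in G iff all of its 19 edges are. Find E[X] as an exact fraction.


K_19 has (19 − 1)!/2 = 3201186852864000 labelled Hamiltonian cycles.
For each such Hamiltonian cycle H, let X_H = 1 if all 19 edges of H are present in G. Then P[X_H = 1] = p^{19} = (5/19)^{19} = 19073486328125/1978419655660313589123979.
Summing the indicators: E[X] = Σ_H E[X_H] = 3201186852864000 · p^{19} = 3201186852864000 · 19073486328125/1978419655660313589123979 = 61057793671875000000000000000/1978419655660313589123979.
Numerically: E[X] ≈ 3.086e+04.

E[X] = 3201186852864000 · (5/19)^{19} = 61057793671875000000000000000/1978419655660313589123979 ≈ 3.086e+04.


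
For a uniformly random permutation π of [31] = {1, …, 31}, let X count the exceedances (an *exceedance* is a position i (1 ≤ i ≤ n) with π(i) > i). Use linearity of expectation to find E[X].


Write X = Σ_{i=1}^{31} X_i, where X_i = 1_{π(i) > i}.
For each fixed i, π(i) is uniform over {1, …, 31} (marginal of a uniform permutation), so P[π(i) > i] = (n − i)/n. Summing: Σ_{i=1}^{31} (n − i)/n = (0 + 1 + … + 30)/31 = 31(31 − 1)/(2·31) = (31 − 1)/2.
Hence E[X] = Σ_{i=1}^{31} (31 − i)/31 = 15 ≈ 15.00000.

E[X] = 15 = 15.00000.


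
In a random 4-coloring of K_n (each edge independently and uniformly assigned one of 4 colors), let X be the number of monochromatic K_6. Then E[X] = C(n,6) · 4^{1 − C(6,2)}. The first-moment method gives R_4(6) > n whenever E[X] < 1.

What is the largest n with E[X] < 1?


We need C(n, 6) · 4^{1 − 15} < 1, i.e. C(n, 6) < 4^{15 − 1} = 268435456.
Check values of n near the boundary:
  n = 74: C(74, 6) = 185250786; 185250786 < 268435456? YES
  n = 75: C(75, 6) = 201359550; 201359550 < 268435456? YES
  n = 76: C(76, 6) = 218618940; 218618940 < 268435456? YES
  n = 77: C(77, 6) = 237093780; 237093780 < 268435456? YES
  n = 78: C(78, 6) = 256851595; 256851595 < 268435456? YES
  n = 79: C(79, 6) = 277962685; 277962685 < 268435456? NO
The largest n with C(n, 6) < 268435456 is n = 78 (where E[X] = 256851595/268435456 ≈ 0.957). Hence R_4(6) > 78, i.e. R_4(6) ≥ 79.

Largest n = 78; hence R_4(6) > 78.


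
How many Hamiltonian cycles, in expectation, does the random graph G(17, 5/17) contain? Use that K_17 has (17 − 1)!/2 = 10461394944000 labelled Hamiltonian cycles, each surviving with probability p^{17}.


K_17 has (17 − 1)!/2 = 10461394944000 labelled Hamiltonian cycles.
For each such Hamiltonian cycle H, let X_H = 1 if all 17 edges of H are present in G. Then P[X_H = 1] = p^{17} = (5/17)^{17} = 762939453125/827240261886336764177.
By linearity: E[X] = Σ_H E[X_H] = 10461394944000 · p^{17} = 10461394944000 · 762939453125/827240261886336764177 = 7981410937500000000000000/827240261886336764177.
Numerically: E[X] ≈ 9.65e+03.

E[X] = 10461394944000 · (5/17)^{17} = 7981410937500000000000000/827240261886336764177 ≈ 9.65e+03.


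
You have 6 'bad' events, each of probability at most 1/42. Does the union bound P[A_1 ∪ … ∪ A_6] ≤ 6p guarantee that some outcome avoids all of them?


Union bound: P[∪_{i=1}^{6} A_i] ≤ Σ_i P[A_i] ≤ 6·p = 6·(1/42) = 1/7.
Numerically: 1/7 ≈ 0.143.
Is 1/7 < 1? YES.
Since P[∪ A_i] ≤ 1/7 < 1, the complement has P[∩ A_i^c] ≥ 1 − 1/7 = 6/7 > 0, so some outcome avoids every A_i.

6·p = 1/7 ≈ 0.143; existence CERTIFIED by the union bound.


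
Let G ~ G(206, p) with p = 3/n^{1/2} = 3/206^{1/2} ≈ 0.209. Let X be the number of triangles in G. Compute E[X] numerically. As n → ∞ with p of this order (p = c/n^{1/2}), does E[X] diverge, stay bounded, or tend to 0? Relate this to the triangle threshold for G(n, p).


Number of potential triangles: C(206, 3) = 1435820.
Each occurs with probability p³ ≈ (0.209)³ ≈ 9.131938e-03.
By linearity: E[X] = C(206, 3)·p³ ≈ 1435820 · 9.131938e-03 ≈ 13111.8186.
Since α = 1/2 < 1, p = c/n^{1/2} ≫ 1/n is above the triangle threshold p ~ 1/n. Asymptotically E[X] ~ (c³/6)·n^{3(1−α)} = (3³/6)·n^{1.5} → ∞; triangles are abundant w.h.p.

E[X] ≈ 13111.8186; in regime p = Θ(1/n^{1/2}) E[X] diverges (above the triangle threshold p ~ 1/n).


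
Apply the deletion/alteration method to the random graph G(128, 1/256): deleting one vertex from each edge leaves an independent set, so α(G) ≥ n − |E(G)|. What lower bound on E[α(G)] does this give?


E[|E(G)|] = C(128, 2)·p = 8128 · (1/256) = 127/4.
E[α(G)] ≥ n − E[|E(G)|] = 128 − 127/4 = 385/4.
Numerically: ≈ 96.2500.
(This is only a lower bound; the true E[α(G)] may be larger.)

E[α(G)] ≥ 385/4 ≈ 96.2500.


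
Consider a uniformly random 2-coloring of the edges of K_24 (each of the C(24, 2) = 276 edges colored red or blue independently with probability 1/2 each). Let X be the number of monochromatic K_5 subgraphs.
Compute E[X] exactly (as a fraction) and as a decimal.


Let X = Σ_S X_S over the C(24, 5) = 42504 subsets S of size 5, where X_S = 1 if the K_5 on S is monochromatic.
For a fixed S, the K_5 on S has C(5, 2) = 10 edges. P[all 10 edges red] = (1/2)^10, and likewise for blue, so P[monochromatic] = 2·(1/2)^10 = 2^{1 − 10} = 1/512.
Summing: E[X] = C(24, 5) · 2^{1 − 10} = 42504 · 1/512 = 5313/64.
Numerically: E[X] ≈ 83.0156.

E[X] = C(24,5)·2^(1−C(5,2)) = 5313/64 ≈ 83.0156.


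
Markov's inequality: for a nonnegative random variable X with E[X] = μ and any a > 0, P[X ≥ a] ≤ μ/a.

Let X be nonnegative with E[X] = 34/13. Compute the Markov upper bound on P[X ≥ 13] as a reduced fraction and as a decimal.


μ = E[X] = 34/13, a = 13.
Markov: P[X ≥ 13] ≤ μ/a = (34/13)/13 = 34/169.
Numerically: ≈ 0.2012.
(Since a = 13 > μ = 2.6154, the bound 34/169 is < 1 and informative.)

P[X ≥ 13] ≤ 34/169 ≈ 0.2012.


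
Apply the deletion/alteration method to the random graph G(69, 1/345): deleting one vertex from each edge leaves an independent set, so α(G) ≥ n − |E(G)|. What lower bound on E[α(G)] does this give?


E[|E(G)|] = C(69, 2)·p = 2346 · (1/345) = 34/5.
E[α(G)] ≥ n − E[|E(G)|] = 69 − 34/5 = 311/5.
Numerically: ≈ 62.200000.
(This is only a lower bound; the true E[α(G)] may be larger.)

E[α(G)] ≥ 311/5 ≈ 62.200000.


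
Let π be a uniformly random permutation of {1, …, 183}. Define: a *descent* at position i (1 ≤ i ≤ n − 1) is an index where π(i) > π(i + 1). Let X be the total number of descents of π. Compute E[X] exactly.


Write X = Σ X_I over i = 1, …, 182, with X_I the indicator of one descent.
There are 182 indicators.
For each fixed i, the pair (π(i), π(i+1)) is a uniformly random ordered pair of distinct values from {1, …, 183}; by symmetry P[π(i) > π(i+1)] = 1/2.
By linearity: E[X] = 182 · (1/2) = (183 − 1) · (1/2) = 91 ≈ 91.00000.

E[X] = 91 = 91.00000.


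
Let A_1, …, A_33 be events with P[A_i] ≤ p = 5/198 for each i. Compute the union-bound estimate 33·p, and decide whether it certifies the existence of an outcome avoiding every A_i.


Union bound: P[∪_{i=1}^{33} A_i] ≤ Σ_i P[A_i] ≤ 33·p = 33·(5/198) = 5/6.
Numerically: 5/6 ≈ 0.833.
Is 5/6 < 1? YES.
Since P[∪ A_i] ≤ 5/6 < 1, the complement has P[∩ A_i^c] ≥ 1 − 5/6 = 1/6 > 0, so some outcome avoids every A_i.

33·p = 5/6 ≈ 0.833; existence CERTIFIED by the union bound.


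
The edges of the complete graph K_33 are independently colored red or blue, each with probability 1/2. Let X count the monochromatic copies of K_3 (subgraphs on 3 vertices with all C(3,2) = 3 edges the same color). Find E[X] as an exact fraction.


Let X = Σ_S X_S over the C(33, 3) = 5456 subsets S of size 3, where X_S = 1 if the K_3 on S is monochromatic.
For a fixed S, the K_3 on S has C(3, 2) = 3 edges. P[all 3 edges red] = (1/2)^3, and likewise for blue, so P[monochromatic] = 2·(1/2)^3 = 2^{1 − 3} = 1/4.
By linearity: E[X] = C(33, 3) · 2^{1 − 3} = 5456 · 1/4 = 1364.
Numerically: E[X] ≈ 1364.000.

E[X] = C(33,3)·2^(1−C(3,2)) = 1364 ≈ 1364.000.


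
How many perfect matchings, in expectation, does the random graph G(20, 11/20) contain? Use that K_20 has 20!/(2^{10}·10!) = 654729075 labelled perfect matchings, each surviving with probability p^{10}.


K_20 has 20!/(2^{10}·10!) = 654729075 labelled perfect matchings.
For each such perfect matching H, let X_H = 1 if all 10 edges of H are present in G. Then P[X_H = 1] = p^{10} = (11/20)^{10} = 25937424601/10240000000000.
Summing the indicators: E[X] = Σ_H E[X_H] = 654729075 · p^{10} = 654729075 · 25937424601/10240000000000 = 679279440675798963/409600000000.
Numerically: E[X] ≈ 1.658e+06.

E[X] = 654729075 · (11/20)^{10} = 679279440675798963/409600000000 ≈ 1.658e+06.


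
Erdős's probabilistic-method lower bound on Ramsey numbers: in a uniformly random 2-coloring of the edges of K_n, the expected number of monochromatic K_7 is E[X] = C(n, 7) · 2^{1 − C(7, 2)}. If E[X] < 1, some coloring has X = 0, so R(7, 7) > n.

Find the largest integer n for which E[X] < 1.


We need C(n, 7) · 2^{1 − 21} < 1, i.e. C(n, 7) < 2^{21 − 1} = 1048576.
Check values of n near the boundary:
  n = 26: C(26, 7) = 657800; 657800 < 1048576? YES
  n = 27: C(27, 7) = 888030; 888030 < 1048576? YES
  n = 28: C(28, 7) = 1184040; 1184040 < 1048576? NO
  n = 29: C(29, 7) = 1560780; 1560780 < 1048576? NO
The largest n with C(n, 7) < 1048576 is n = 27 (where E[X] = 444015/524288 ≈ 0.847). Hence R(7, 7) > 27, i.e. R(7, 7) ≥ 28.

Largest n = 27; hence R(7, 7) > 27.


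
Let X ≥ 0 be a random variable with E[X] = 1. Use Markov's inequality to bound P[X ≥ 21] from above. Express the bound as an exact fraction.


μ = E[X] = 1, a = 21.
Markov: P[X ≥ 21] ≤ μ/a = (1)/21 = 1/21.
Numerically: ≈ 0.0476.
(Since a = 21 > μ = 1.0000, the bound 1/21 is < 1 and informative.)

P[X ≥ 21] ≤ 1/21 ≈ 0.0476.


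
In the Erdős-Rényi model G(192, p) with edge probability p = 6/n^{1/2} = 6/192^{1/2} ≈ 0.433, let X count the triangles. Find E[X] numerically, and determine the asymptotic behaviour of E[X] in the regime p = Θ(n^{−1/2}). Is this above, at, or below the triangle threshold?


Number of potential triangles: C(192, 3) = 1161280.
Each occurs with probability p³ ≈ (0.433)³ ≈ 8.11899e-02.
By linearity: E[X] = C(192, 3)·p³ ≈ 1161280 · 8.11899e-02 ≈ 94284.186.
Since α = 1/2 < 1, p = c/n^{1/2} ≫ 1/n is above the triangle threshold p ~ 1/n. Asymptotically E[X] ~ (c³/6)·n^{3(1−α)} = (6³/6)·n^{1.5} → ∞; triangles are abundant w.h.p.

E[X] ≈ 94284.186; in regime p = Θ(1/n^{1/2}) E[X] diverges (above the triangle threshold p ~ 1/n).


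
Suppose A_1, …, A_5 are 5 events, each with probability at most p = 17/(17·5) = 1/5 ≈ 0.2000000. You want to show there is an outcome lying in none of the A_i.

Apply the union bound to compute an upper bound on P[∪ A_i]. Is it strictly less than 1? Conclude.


Union bound: P[∪_{i=1}^{5} A_i] ≤ Σ_i P[A_i] ≤ 5·p = 5·(1/5) = 1.
Numerically: 1 ≈ 1.0000000.
Is 1 < 1? NO.
Since the bound 1 is ≥ 1, the union bound is uninformative here; it does NOT by itself certify existence.

5·p = 1 ≈ 1.0000000; existence NOT certified by the union bound.


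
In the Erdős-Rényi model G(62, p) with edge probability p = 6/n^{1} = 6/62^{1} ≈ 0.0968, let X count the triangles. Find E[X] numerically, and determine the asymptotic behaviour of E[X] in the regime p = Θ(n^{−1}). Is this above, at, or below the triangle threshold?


Number of potential triangles: C(62, 3) = 37820.
Each occurs with probability p³ ≈ (0.0968)³ ≈ 9.06314e-04.
By linearity: E[X] = C(62, 3)·p³ ≈ 37820 · 9.06314e-04 ≈ 34.277.
Here α = 1, so p = 6/n is exactly at the triangle threshold p ~ 1/n. Asymptotically E[X] → c³/6 = 6³/6 = 36 ≈ 36.000, a bounded constant. In this regime the triangle count is asymptotically Poisson(c³/6).

E[X] ≈ 34.277; in regime p = Θ(1/n^{1}) E[X] stays bounded (at the triangle threshold p ~ 1/n).


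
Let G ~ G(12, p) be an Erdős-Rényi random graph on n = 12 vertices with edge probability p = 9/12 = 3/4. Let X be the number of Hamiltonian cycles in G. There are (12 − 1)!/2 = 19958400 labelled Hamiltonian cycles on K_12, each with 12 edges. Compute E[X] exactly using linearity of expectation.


K_12 has (12 − 1)!/2 = 19958400 labelled Hamiltonian cycles.
For each such Hamiltonian cycle H, let X_H = 1 if all 12 edges of H are present in G. Then P[X_H = 1] = p^{12} = (3/4)^{12} = 531441/16777216.
Summing the indicators: E[X] = Σ_H E[X_H] = 19958400 · p^{12} = 19958400 · 531441/16777216 = 82864937925/131072.
Numerically: E[X] ≈ 632209.

E[X] = 19958400 · (3/4)^{12} = 82864937925/131072 ≈ 632209.


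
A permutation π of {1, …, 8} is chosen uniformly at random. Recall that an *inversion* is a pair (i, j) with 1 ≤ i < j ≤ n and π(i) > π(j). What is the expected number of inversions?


Write X = Σ X_I over the C(8, 2) = 28 pairs i < j, with X_I the indicator of one inversion.
There are 28 indicators.
For each fixed pair i < j, the values π(i) and π(j) are two distinct elements of {1, …, 8} in uniformly random order; by symmetry P[π(i) > π(j)] = 1/2.
By linearity: E[X] = 28 · (1/2) = C(8, 2) · (1/2) = 28/2 = 14 ≈ 14.00000.

E[X] = 14 = 14.00000.


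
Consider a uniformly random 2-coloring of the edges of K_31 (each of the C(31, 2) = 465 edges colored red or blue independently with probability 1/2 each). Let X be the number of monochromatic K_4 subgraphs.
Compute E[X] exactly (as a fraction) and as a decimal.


Let X = Σ_S X_S over the C(31, 4) = 31465 subsets S of size 4, where X_S = 1 if the K_4 on S is monochromatic.
For a fixed S, the K_4 on S has C(4, 2) = 6 edges. P[all 6 edges red] = (1/2)^6, and likewise for blue, so P[monochromatic] = 2·(1/2)^6 = 2^{1 − 6} = 1/32.
By linearity of expectation: E[X] = C(31, 4) · 2^{1 − 6} = 31465 · 1/32 = 31465/32.
Numerically: E[X] ≈ 983.281250.

E[X] = C(31,4)·2^(1−C(4,2)) = 31465/32 ≈ 983.281250.


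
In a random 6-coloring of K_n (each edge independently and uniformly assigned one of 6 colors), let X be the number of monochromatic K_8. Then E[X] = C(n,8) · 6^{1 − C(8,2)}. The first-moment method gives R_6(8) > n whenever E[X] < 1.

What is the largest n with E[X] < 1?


We need C(n, 8) · 6^{1 − 28} < 1, i.e. C(n, 8) < 6^{28 − 1} = 1023490369077469249536.
Check values of n near the boundary:
  n = 1592: C(1592, 8) = 1005480414540892933435; 1005480414540892933435 < 1023490369077469249536? YES
  n = 1593: C(1593, 8) = 1010555394551193970323; 1010555394551193970323 < 1023490369077469249536? YES
  n = 1594: C(1594, 8) = 1015652773590544255167; 1015652773590544255167 < 1023490369077469249536? YES
  n = 1595: C(1595, 8) = 1020772636343363633895; 1020772636343363633895 < 1023490369077469249536? YES
  n = 1596: C(1596, 8) = 1025915067760710553965; 1025915067760710553965 < 1023490369077469249536? NO
The largest n with C(n, 8) < 1023490369077469249536 is n = 1595 (where E[X] = 113419181815929292655/113721152119718805504 ≈ 0.99734). Hence R_6(8) > 1595, i.e. R_6(8) ≥ 1596.

Largest n = 1595; hence R_6(8) > 1595.


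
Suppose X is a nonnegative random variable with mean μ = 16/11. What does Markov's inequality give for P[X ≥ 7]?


μ = E[X] = 16/11, a = 7.
Markov: P[X ≥ 7] ≤ μ/a = (16/11)/7 = 16/77.
Numerically: ≈ 0.208.
(Since a = 7 > μ = 1.455, the bound 16/77 is < 1 and informative.)

P[X ≥ 7] ≤ 16/77 ≈ 0.208.


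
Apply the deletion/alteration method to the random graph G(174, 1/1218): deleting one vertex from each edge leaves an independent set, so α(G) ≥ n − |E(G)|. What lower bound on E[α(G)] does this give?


E[|E(G)|] = C(174, 2)·p = 15051 · (1/1218) = 173/14.
E[α(G)] ≥ n − E[|E(G)|] = 174 − 173/14 = 2263/14.
Numerically: ≈ 161.642857.
(This is only a lower bound; the true E[α(G)] may be larger.)

E[α(G)] ≥ 2263/14 ≈ 161.642857.


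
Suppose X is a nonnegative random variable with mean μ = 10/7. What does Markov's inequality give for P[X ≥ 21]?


μ = E[X] = 10/7, a = 21.
Markov: P[X ≥ 21] ≤ μ/a = (10/7)/21 = 10/147.
Numerically: ≈ 0.06803.
(Since a = 21 > μ = 1.42857, the bound 10/147 is < 1 and informative.)

P[X ≥ 21] ≤ 10/147 ≈ 0.06803.


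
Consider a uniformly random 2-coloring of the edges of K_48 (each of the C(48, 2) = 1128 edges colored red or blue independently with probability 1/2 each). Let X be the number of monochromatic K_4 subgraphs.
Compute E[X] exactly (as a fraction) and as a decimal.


Let X = Σ_S X_S over the C(48, 4) = 194580 subsets S of size 4, where X_S = 1 if the K_4 on S is monochromatic.
For a fixed S, the K_4 on S has C(4, 2) = 6 edges. P[all 6 edges red] = (1/2)^6, and likewise for blue, so P[monochromatic] = 2·(1/2)^6 = 2^{1 − 6} = 1/32.
Summing: E[X] = C(48, 4) · 2^{1 − 6} = 194580 · 1/32 = 48645/8.
Numerically: E[X] ≈ 6080.6250.

E[X] = C(48,4)·2^(1−C(4,2)) = 48645/8 ≈ 6080.6250.


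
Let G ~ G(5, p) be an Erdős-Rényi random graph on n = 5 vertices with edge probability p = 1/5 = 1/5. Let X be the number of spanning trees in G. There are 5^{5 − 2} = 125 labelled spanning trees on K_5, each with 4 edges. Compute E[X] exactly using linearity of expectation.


K_5 has 5^{5 − 2} = 125 labelled spanning trees.
For each such spanning tree H, let X_H = 1 if all 4 edges of H are present in G. Then P[X_H = 1] = p^{4} = (1/5)^{4} = 1/625.
By linearity of expectation: E[X] = Σ_H E[X_H] = 125 · p^{4} = 125 · 1/625 = 1/5.
Numerically: E[X] ≈ 0.2.

E[X] = 125 · (1/5)^{4} = 1/5 ≈ 0.2.


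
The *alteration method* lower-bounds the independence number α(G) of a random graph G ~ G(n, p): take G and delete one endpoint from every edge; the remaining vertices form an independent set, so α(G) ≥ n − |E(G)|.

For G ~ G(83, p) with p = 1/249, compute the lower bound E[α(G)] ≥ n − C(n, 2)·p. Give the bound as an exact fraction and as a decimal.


E[|E(G)|] = C(83, 2)·p = 3403 · (1/249) = 41/3.
E[α(G)] ≥ n − E[|E(G)|] = 83 − 41/3 = 208/3.
Numerically: ≈ 69.333333.
(This is only a lower bound; the true E[α(G)] may be larger.)

E[α(G)] ≥ 208/3 ≈ 69.333333.


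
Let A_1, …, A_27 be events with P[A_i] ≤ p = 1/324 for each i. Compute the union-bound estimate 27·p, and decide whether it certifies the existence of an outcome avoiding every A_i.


Union bound: P[∪_{i=1}^{27} A_i] ≤ Σ_i P[A_i] ≤ 27·p = 27·(1/324) = 1/12.
Numerically: 1/12 ≈ 0.083333.
Is 1/12 < 1? YES.
Since P[∪ A_i] ≤ 1/12 < 1, the complement has P[∩ A_i^c] ≥ 1 − 1/12 = 11/12 > 0, so some outcome avoids every A_i.

27·p = 1/12 ≈ 0.083333; existence CERTIFIED by the union bound.


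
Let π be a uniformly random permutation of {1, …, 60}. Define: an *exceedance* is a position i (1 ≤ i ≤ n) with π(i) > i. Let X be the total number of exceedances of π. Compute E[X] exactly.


Write X = Σ_{i=1}^{60} X_i, where X_i = 1_{π(i) > i}.
For each fixed i, π(i) is uniform over {1, …, 60} (marginal of a uniform permutation), so P[π(i) > i] = (n − i)/n. Summing: Σ_{i=1}^{60} (n − i)/n = (0 + 1 + … + 59)/60 = 60(60 − 1)/(2·60) = (60 − 1)/2.
Hence E[X] = Σ_{i=1}^{60} (60 − i)/60 = 59/2 ≈ 29.500000.

E[X] = 59/2 = 29.500000.


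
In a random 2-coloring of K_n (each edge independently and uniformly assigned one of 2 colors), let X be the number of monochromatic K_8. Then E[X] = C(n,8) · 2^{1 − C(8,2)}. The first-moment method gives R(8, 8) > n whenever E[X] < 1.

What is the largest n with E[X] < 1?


We need C(n, 8) · 2^{1 − 28} < 1, i.e. C(n, 8) < 2^{28 − 1} = 134217728.
Check values of n near the boundary:
  n = 41: C(41, 8) = 95548245; 95548245 < 134217728? YES
  n = 42: C(42, 8) = 118030185; 118030185 < 134217728? YES
  n = 43: C(43, 8) = 145008513; 145008513 < 134217728? NO
  n = 44: C(44, 8) = 177232627; 177232627 < 134217728? NO
  n = 45: C(45, 8) = 215553195; 215553195 < 134217728? NO
The largest n with C(n, 8) < 134217728 is n = 42 (where E[X] = 118030185/134217728 ≈ 0.8793934). Hence R(8, 8) > 42, i.e. R(8, 8) ≥ 43.

Largest n = 42; hence R(8, 8) > 42.


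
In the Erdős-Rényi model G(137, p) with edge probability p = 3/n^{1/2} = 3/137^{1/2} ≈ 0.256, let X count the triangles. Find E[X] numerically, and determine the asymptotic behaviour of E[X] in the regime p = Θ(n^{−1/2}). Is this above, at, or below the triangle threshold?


Number of potential triangles: C(137, 3) = 419220.
Each occurs with probability p³ ≈ (0.256)³ ≈ 1.68377e-02.
By linearity: E[X] = C(137, 3)·p³ ≈ 419220 · 1.68377e-02 ≈ 7058.703.
Since α = 1/2 < 1, p = c/n^{1/2} ≫ 1/n is above the triangle threshold p ~ 1/n. Asymptotically E[X] ~ (c³/6)·n^{3(1−α)} = (3³/6)·n^{1.5} → ∞; triangles are abundant w.h.p.

E[X] ≈ 7058.703; in regime p = Θ(1/n^{1/2}) E[X] diverges (above the triangle threshold p ~ 1/n).


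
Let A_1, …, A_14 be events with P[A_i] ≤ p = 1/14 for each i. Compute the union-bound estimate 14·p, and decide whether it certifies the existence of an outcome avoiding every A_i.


Union bound: P[∪_{i=1}^{14} A_i] ≤ Σ_i P[A_i] ≤ 14·p = 14·(1/14) = 1.
Numerically: 1 ≈ 1.0000.
Is 1 < 1? NO.
Since the bound 1 is ≥ 1, the union bound is uninformative here; it does NOT by itself certify existence.

14·p = 1 ≈ 1.0000; existence NOT certified by the union bound.


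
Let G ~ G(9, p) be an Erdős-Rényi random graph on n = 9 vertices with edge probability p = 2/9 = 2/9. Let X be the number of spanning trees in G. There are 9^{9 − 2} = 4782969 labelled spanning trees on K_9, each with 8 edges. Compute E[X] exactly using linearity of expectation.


K_9 has 9^{9 − 2} = 4782969 labelled spanning trees.
For each such spanning tree H, let X_H = 1 if all 8 edges of H are present in G. Then P[X_H = 1] = p^{8} = (2/9)^{8} = 256/43046721.
Summing the indicators: E[X] = Σ_H E[X_H] = 4782969 · p^{8} = 4782969 · 256/43046721 = 256/9.
Numerically: E[X] ≈ 28.4444.

E[X] = 4782969 · (2/9)^{8} = 256/9 ≈ 28.4444.


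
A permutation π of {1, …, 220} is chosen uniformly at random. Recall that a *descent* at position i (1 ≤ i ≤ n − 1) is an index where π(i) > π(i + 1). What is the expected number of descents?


Write X = Σ X_I over i = 1, …, 219, with X_I the indicator of one descent.
There are 219 indicators.
For each fixed i, the pair (π(i), π(i+1)) is a uniformly random ordered pair of distinct values from {1, …, 220}; by symmetry P[π(i) > π(i+1)] = 1/2.
By linearity: E[X] = 219 · (1/2) = (220 − 1) · (1/2) = 219/2 ≈ 109.500000.

E[X] = 219/2 = 109.500000.


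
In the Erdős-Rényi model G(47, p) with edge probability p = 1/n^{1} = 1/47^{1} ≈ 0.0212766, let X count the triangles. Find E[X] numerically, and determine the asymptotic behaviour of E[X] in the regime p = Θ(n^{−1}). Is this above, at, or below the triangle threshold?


Number of potential triangles: C(47, 3) = 16215.
Each occurs with probability p³ ≈ (0.0212766)³ ≈ 9.63177716e-06.
By linearity: E[X] = C(47, 3)·p³ ≈ 16215 · 9.63177716e-06 ≈ 0.156179.
Here α = 1, so p = 1/n is exactly at the triangle threshold p ~ 1/n. Asymptotically E[X] → c³/6 = 1³/6 = 1/6 ≈ 0.166667, a bounded constant. In this regime the triangle count is asymptotically Poisson(c³/6).

E[X] ≈ 0.156179; in regime p = Θ(1/n^{1}) E[X] stays bounded (at the triangle threshold p ~ 1/n).


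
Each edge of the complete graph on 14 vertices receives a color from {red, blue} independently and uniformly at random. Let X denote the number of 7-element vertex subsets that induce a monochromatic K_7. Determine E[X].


Let X = Σ_S X_S over the C(14, 7) = 3432 subsets S of size 7, where X_S = 1 if the K_7 on S is monochromatic.
For a fixed S, the K_7 on S has C(7, 2) = 21 edges. P[all 21 edges red] = (1/2)^21, and likewise for blue, so P[monochromatic] = 2·(1/2)^21 = 2^{1 − 21} = 1/1048576.
By linearity: E[X] = C(14, 7) · 2^{1 − 21} = 3432 · 1/1048576 = 429/131072.
Numerically: E[X] ≈ 0.0033.

E[X] = C(14,7)·2^(1−C(7,2)) = 429/131072 ≈ 0.0033.


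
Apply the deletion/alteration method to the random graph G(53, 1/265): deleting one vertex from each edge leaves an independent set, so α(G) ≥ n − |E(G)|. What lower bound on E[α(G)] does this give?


E[|E(G)|] = C(53, 2)·p = 1378 · (1/265) = 26/5.
E[α(G)] ≥ n − E[|E(G)|] = 53 − 26/5 = 239/5.
Numerically: ≈ 47.800.
(This is only a lower bound; the true E[α(G)] may be larger.)

E[α(G)] ≥ 239/5 ≈ 47.800.


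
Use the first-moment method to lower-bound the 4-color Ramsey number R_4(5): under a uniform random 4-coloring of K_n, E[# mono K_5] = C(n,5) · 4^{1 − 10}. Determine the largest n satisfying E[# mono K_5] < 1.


We need C(n, 5) · 4^{1 − 10} < 1, i.e. C(n, 5) < 4^{10 − 1} = 262144.
Check values of n near the boundary:
  n = 28: C(28, 5) = 98280; 98280 < 262144? YES
  n = 29: C(29, 5) = 118755; 118755 < 262144? YES
  n = 30: C(30, 5) = 142506; 142506 < 262144? YES
  n = 31: C(31, 5) = 169911; 169911 < 262144? YES
  n = 32: C(32, 5) = 201376; 201376 < 262144? YES
  n = 33: C(33, 5) = 237336; 237336 < 262144? YES
  n = 34: C(34, 5) = 278256; 278256 < 262144? NO
  n = 35: C(35, 5) = 324632; 324632 < 262144? NO
The largest n with C(n, 5) < 262144 is n = 33 (where E[X] = 29667/32768 ≈ 0.905). Hence R_4(5) > 33, i.e. R_4(5) ≥ 34.

Largest n = 33; hence R_4(5) > 33.


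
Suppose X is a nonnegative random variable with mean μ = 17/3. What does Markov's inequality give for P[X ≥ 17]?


μ = E[X] = 17/3, a = 17.
Markov: P[X ≥ 17] ≤ μ/a = (17/3)/17 = 1/3.
Numerically: ≈ 0.333333.
(Since a = 17 > μ = 5.666667, the bound 1/3 is < 1 and informative.)

P[X ≥ 17] ≤ 1/3 ≈ 0.333333.


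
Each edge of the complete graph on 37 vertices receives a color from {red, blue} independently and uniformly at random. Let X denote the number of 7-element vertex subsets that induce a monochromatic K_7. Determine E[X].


Let X = Σ_S X_S over the C(37, 7) = 10295472 subsets S of size 7, where X_S = 1 if the K_7 on S is monochromatic.
For a fixed S, the K_7 on S has C(7, 2) = 21 edges. P[all 21 edges red] = (1/2)^21, and likewise for blue, so P[monochromatic] = 2·(1/2)^21 = 2^{1 − 21} = 1/1048576.
By linearity: E[X] = C(37, 7) · 2^{1 − 21} = 10295472 · 1/1048576 = 643467/65536.
Numerically: E[X] ≈ 9.81853.

E[X] = C(37,7)·2^(1−C(7,2)) = 643467/65536 ≈ 9.81853.
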